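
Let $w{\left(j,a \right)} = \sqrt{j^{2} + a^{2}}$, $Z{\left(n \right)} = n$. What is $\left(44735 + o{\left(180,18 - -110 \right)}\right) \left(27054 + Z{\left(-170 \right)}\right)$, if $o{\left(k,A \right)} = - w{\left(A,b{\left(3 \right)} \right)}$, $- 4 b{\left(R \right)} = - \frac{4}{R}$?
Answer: $1202655740 - \frac{26884 \sqrt{147457}}{3} \approx 1.1992 \cdot 10^{9}$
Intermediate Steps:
$b{\left(R \right)} = \frac{1}{R}$ ($b{\left(R \right)} = - \frac{\left(-4\right) \frac{1}{R}}{4} = \frac{1}{R}$)
$w{\left(j,a \right)} = \sqrt{a^{2} + j^{2}}$
$o{\left(k,A \right)} = - \sqrt{\frac{1}{9} + A^{2}}$ ($o{\left(k,A \right)} = - \sqrt{\left(\frac{1}{3}\right)^{2} + A^{2}} = - \sqrt{\frac{1}{9} + A^{2}}$)
$\left(44735 + o{\left(180,18 - -110 \right)}\right) \left(27054 + Z{\left(-170 \right)}\right) = \left(44735 - \frac{\sqrt{1 + 9 \left(18 - -110\right)^{2}}}{3}\right) \left(27054 - 170\right) = \left(44735 - \frac{\sqrt{1 + 9 \left(18 + 110\right)^{2}}}{3}\right) 26884 = \left(44735 - \frac{\sqrt{1 + 9 \cdot 128^{2}}}{3}\right) 26884 = \left(44735 - \frac{\sqrt{1 + 9 \cdot 16384}}{3}\right) 26884 = \left(44735 - \frac{\sqrt{1 + 147456}}{3}\right) 26884 = \left(44735 - \frac{\sqrt{147457}}{3}\right) 26884 = 1202655740 - \frac{26884 \sqrt{147457}}{3}$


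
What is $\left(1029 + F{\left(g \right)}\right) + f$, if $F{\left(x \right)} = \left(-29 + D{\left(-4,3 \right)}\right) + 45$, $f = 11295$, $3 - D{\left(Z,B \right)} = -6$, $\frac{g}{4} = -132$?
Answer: $12349$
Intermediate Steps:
$g = -528$ ($g = 4 \left(-132\right) = -528$)
$D{\left(Z,B \right)} = 9$ ($D{\left(Z,B \right)} = 3 - -6 = 3 + 6 = 9$)
$F{\left(x \right)} = 25$ ($F{\left(x \right)} = \left(-29 + 9\right) + 45 = -20 + 45 = 25$)
$\left(1029 + F{\left(g \right)}\right) + f = \left(1029 + 25\right) + 11295 = 1054 + 11295 = 12349$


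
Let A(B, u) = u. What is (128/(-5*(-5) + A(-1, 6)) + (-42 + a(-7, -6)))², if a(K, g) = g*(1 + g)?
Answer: 59536/961 ≈ 61.952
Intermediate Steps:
(128/(-5*(-5) + A(-1, 6)) + (-42 + a(-7, -6)))² = (128/(-5*(-5) + 6) + (-42 - 6*(1 - 6)))² = (128/(25 + 6) + (-42 - 6*(-5)))² = (128/31 + (-42 + 30))² = (128*(1/31) - 12)² = (128/31 - 12)² = (-244/31)² = 59536/961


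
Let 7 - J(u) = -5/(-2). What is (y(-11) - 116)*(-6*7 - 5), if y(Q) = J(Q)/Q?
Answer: 120367/22 ≈ 5471.2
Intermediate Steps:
J(u) = 9/2 (J(u) = 7 - (-5)/(-2) = 7 - (-5)*(-1)/2 = 7 - 1*5/2 = 7 - 5/2 = 9/2)
y(Q) = 9/(2*Q)
(y(-11) - 116)*(-6*7 - 5) = ((9/2)/(-11) - 116)*(-6*7 - 5) = ((9/2)*(-1/11) - 116)*(-42 - 5) = (-9/22 - 116)*(-47) = -2561/22*(-47) = 120367/22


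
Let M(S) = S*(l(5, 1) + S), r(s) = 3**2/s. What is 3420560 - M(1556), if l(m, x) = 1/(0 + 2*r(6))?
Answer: 2996716/3 ≈ 9.9891e+5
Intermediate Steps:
r(s) = 9/s
l(m, x) = 1/3 (l(m, x) = 1/(0 + 2*(9/6)) = 1/(0 + 2*(9*(1/6))) = 1/(0 + 2*(3/2)) = 1/(0 + 3) = 1/3)
M(S) = S*(1/3 + S)
3420560 - M(1556) = 3420560 - 1556*(1/3 + 1556) = 3420560 - 1556*4669/3 = 3420560 - 1*7264964/3 = 3420560 - 7264964/3 = 2996716/3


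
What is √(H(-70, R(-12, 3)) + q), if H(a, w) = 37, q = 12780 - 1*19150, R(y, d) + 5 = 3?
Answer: I*√6333 ≈ 79.58*I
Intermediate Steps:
R(y, d) = -2 (R(y, d) = -5 + 3 = -2)
q = -6370 (q = 12780 - 19150 = -6370)
√(H(-70, R(-12, 3)) + q) = √(37 - 6370) = √(-6333) = I*√6333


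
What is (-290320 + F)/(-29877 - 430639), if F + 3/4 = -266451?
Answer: 2227087/1842064 ≈ 1.2090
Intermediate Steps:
F = -1065807/4 (F = -¾ - 266451 = -1065807/4 ≈ -2.6645e+5)
(-290320 + F)/(-29877 - 430639) = (-290320 - 1065807/4)/(-29877 - 430639) = -2227087/4/(-460516) = -2227087/4*(-1/460516) = 2227087/1842064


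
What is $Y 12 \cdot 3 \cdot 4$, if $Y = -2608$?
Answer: $-375552$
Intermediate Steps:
$Y 12 \cdot 3 \cdot 4 = - 2608 \cdot 12 \cdot 3 \cdot 4 = - 2608 \cdot 12 \cdot 12 = \left(-2608\right) 144 = -375552$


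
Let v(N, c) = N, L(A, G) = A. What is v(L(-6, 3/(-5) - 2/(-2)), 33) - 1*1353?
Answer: -1359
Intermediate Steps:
v(L(-6, 3/(-5) - 2/(-2)), 33) - 1*1353 = -6 - 1*1353 = -6 - 1353 = -1359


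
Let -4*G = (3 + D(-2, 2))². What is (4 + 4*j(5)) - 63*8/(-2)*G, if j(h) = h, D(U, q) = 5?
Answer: -4008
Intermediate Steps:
G = -16 (G = -(3 + 5)²/4 = -¼*8² = -¼*64 = -16)
(4 + 4*j(5)) - 63*8/(-2)*G = (4 + 4*5) - 63*8/(-2)*(-16) = (4 + 20) - 63*8*(-½)*(-16) = 24 - (-252)*(-16) = 24 - 63*64 = 24 - 4032 = -4008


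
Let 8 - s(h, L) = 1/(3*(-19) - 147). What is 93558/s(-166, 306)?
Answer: 19085832/1633 ≈ 11688.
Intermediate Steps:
s(h, L) = 1633/204 (s(h, L) = 8 - 1/(3*(-19) - 147) = 8 - 1/(-57 - 147) = 8 - 1/(-204) = 8 - 1*(-1/204) = 8 + 1/204 = 1633/204)
93558/s(-166, 306) = 93558/(1633/204) = 93558*(204/1633) = 19085832/1633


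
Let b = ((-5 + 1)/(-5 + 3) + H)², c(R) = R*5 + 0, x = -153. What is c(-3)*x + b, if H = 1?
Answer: 2304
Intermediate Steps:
c(R) = 5*R (c(R) = 5*R + 0 = 5*R)
b = 9 (b = ((-5 + 1)/(-5 + 3) + 1)² = (-4/(-2) + 1)² = (-4*(-½) + 1)² = (2 + 1)² = 3² = 9)
c(-3)*x + b = (5*(-3))*(-153) + 9 = -15*(-153) + 9 = 2295 + 9 = 2304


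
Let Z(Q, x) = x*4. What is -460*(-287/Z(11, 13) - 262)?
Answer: 1599765/13 ≈ 1.2306e+5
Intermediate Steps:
Z(Q, x) = 4*x
-460*(-287/Z(11, 13) - 262) = -460*(-287/(4*13) - 262) = -460*(-287/52 - 262) = -460*(-13911/52) = 1599765/13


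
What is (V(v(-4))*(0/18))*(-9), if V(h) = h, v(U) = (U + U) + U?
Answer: 0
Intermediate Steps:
v(U) = 3*U (v(U) = 2*U + U = 3*U)
(V(v(-4))*(0/18))*(-9) = ((3*(-4))*(0/18))*(-9) = -0/18*(-9) = -12*0*(-9) = 0*(-9) = 0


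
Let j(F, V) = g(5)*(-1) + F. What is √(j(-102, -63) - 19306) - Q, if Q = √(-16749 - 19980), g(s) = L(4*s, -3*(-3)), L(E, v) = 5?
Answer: 3*I*(√2157 - √4081) ≈ -52.318*I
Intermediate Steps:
g(s) = 5
j(F, V) = -5 + F (j(F, V) = 5*(-1) + F = -5 + F)
Q = 3*I*√4081 (Q = √(-36729) = 3*I*√4081 ≈ 191.65*I)
√(j(-102, -63) - 19306) - Q = √((-5 - 102) - 19306) - 3*I*√4081 = √(-107 - 19306) - 3*I*√4081 = √(-19413) - 3*I*√4081 = 3*I*√2157 - 3*I*√4081 = -3*I*√4081 + 3*I*√2157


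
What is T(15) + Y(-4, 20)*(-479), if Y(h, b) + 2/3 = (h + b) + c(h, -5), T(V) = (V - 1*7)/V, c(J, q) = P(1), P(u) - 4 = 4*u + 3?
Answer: -189197/15 ≈ -12613.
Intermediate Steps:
P(u) = 7 + 4*u (P(u) = 4 + (4*u + 3) = 4 + (3 + 4*u) = 7 + 4*u)
c(J, q) = 11 (c(J, q) = 7 + 4*1 = 7 + 4 = 11)
T(V) = (-7 + V)/V (T(V) = (V - 7)/V = (-7 + V)/V)
Y(h, b) = 31/3 + b + h (Y(h, b) = -⅔ + ((h + b) + 11) = -⅔ + ((b + h) + 11) = -⅔ + (11 + b + h) = 31/3 + b + h)
T(15) + Y(-4, 20)*(-479) = (-7 + 15)/15 + (31/3 + 20 - 4)*(-479) = (1/15)*8 + (79/3)*(-479) = 8/15 - 37841/3 = -189197/15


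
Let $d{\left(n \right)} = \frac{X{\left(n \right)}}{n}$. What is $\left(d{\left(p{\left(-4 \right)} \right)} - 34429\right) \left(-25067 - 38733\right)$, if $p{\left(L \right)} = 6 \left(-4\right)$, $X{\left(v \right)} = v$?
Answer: $2196506400$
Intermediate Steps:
$p{\left(L \right)} = -24$
$d{\left(n \right)} = 1$ ($d{\left(n \right)} = \frac{n}{n} = 1$)
$\left(d{\left(p{\left(-4 \right)} \right)} - 34429\right) \left(-25067 - 38733\right) = \left(1 - 34429\right) \left(-25067 - 38733\right) = - 34428 \left(-25067 - 38733\right) = \left(-34428\right) \left(-63800\right) = 2196506400$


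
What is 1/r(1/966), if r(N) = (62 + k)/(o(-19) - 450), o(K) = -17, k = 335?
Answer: -467/397 ≈ -1.1763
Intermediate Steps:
r(N) = -397/467 (r(N) = (62 + 335)/(-17 - 450) = 397/(-467) = 397*(-1/467) = -397/467)
1/r(1/966) = 1/(-397/467) = -467/397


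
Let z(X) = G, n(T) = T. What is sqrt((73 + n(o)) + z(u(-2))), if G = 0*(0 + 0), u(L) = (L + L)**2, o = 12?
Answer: sqrt(85) ≈ 9.2195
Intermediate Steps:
u(L) = 4*L**2 (u(L) = (2*L)**2 = 4*L**2)
G = 0 (G = 0*0 = 0)
z(X) = 0
sqrt((73 + n(o)) + z(u(-2))) = sqrt((73 + 12) + 0) = sqrt(85 + 0) = sqrt(85)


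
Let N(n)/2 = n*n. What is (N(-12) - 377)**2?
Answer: 7921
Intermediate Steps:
N(n) = 2*n**2 (N(n) = 2*(n*n) = 2*n**2)
(N(-12) - 377)**2 = (2*(-12)**2 - 377)**2 = (2*144 - 377)**2 = (288 - 377)**2 = (-89)**2 = 7921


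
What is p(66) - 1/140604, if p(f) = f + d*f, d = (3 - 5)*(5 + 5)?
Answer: -176317417/140604 ≈ -1254.0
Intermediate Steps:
d = -20 (d = -2*10 = -20)
p(f) = -19*f (p(f) = f - 20*f = -19*f)
p(66) - 1/140604 = -19*66 - 1/140604 = -1254 - 1*1/140604 = -1254 - 1/140604 = -176317417/140604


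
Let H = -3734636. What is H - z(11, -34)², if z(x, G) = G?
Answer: -3735792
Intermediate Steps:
H - z(11, -34)² = -3734636 - 1*(-34)² = -3734636 - 1*1156 = -3734636 - 1156 = -3735792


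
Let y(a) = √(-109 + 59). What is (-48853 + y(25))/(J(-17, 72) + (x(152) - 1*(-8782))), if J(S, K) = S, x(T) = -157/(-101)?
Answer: -4934153/885422 + 505*I*√2/885422 ≈ -5.5727 + 0.0008066*I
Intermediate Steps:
y(a) = 5*I*√2 (y(a) = √(-50) = 5*I*√2)
x(T) = 157/101 (x(T) = -157*(-1/101) = 157/101)
(-48853 + y(25))/(J(-17, 72) + (x(152) - 1*(-8782))) = (-48853 + 5*I*√2)/(-17 + (157/101 - 1*(-8782))) = (-48853 + 5*I*√2)/(-17 + (157/101 + 8782)) = (-48853 + 5*I*√2)/(-17 + 887139/101) = (-48853 + 5*I*√2)/(885422/101) = (-48853 + 5*I*√2)*(101/885422) = -4934153/885422 + 505*I*√2/885422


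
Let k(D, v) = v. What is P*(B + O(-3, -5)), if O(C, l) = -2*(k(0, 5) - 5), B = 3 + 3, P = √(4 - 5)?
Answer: 6*I ≈ 6.0*I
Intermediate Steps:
P = I (P = √(-1) = I ≈ 1.0*I)
B = 6
O(C, l) = 0 (O(C, l) = -2*(5 - 5) = -2*0 = 0)
P*(B + O(-3, -5)) = I*(6 + 0) = I*6 = 6*I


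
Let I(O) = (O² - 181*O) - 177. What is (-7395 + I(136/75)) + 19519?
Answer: 65374171/5625 ≈ 11622.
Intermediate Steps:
I(O) = -177 + O² - 181*O
(-7395 + I(136/75)) + 19519 = (-7395 + (-177 + (136/75)² - 24616/75)) + 19519 = (-7395 + (-177 + (136*(1/75))² - 24616/75)) + 19519 = (-7395 + (-177 + (136/75)² - 181*136/75)) + 19519 = (-7395 + (-177 + 18496/5625 - 24616/75)) + 19519 = (-7395 - 2823329/5625) + 19519 = -44420204/5625 + 19519 = 65374171/5625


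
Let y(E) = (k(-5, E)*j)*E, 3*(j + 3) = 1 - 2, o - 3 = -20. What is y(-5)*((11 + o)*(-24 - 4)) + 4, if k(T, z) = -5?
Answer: -13996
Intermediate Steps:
o = -17 (o = 3 - 20 = -17)
j = -10/3 (j = -3 + (1 - 2)/3 = -3 + (1/3)*(-1) = -3 - 1/3 = -10/3 ≈ -3.3333)
y(E) = 50*E/3 (y(E) = (-5*(-10/3))*E = 50*E/3)
y(-5)*((11 + o)*(-24 - 4)) + 4 = ((50/3)*(-5))*((11 - 17)*(-24 - 4)) + 4 = -(-500)*(-28) + 4 = -250/3*168 + 4 = -14000 + 4 = -13996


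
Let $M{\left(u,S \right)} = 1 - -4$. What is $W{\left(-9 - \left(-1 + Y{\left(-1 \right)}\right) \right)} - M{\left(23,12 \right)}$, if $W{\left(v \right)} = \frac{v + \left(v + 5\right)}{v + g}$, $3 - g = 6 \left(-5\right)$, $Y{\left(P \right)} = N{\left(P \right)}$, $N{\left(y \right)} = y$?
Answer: $- \frac{139}{26} \approx -5.3462$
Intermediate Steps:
$Y{\left(P \right)} = P$
$g = 33$ ($g = 3 - 6 \left(-5\right) = 3 - -30 = 3 + 30 = 33$)
$M{\left(u,S \right)} = 5$ ($M{\left(u,S \right)} = 1 + 4 = 5$)
$W{\left(v \right)} = \frac{5 + 2 v}{33 + v}$ ($W{\left(v \right)} = \frac{v + \left(v + 5\right)}{v + 33} = \frac{v + \left(5 + v\right)}{33 + v} = \frac{5 + 2 v}{33 + v}$)
$W{\left(-9 - \left(-1 + Y{\left(-1 \right)}\right) \right)} - M{\left(23,12 \right)} = \frac{5 + 2 \left(-9 + \left(1 - -1\right)\right)}{33 + \left(-9 + \left(1 - -1\right)\right)} - 5 = \frac{5 + 2 \left(-9 + \left(1 + 1\right)\right)}{33 + \left(-9 + \left(1 + 1\right)\right)} - 5 = \frac{5 + 2 \left(-9 + 2\right)}{33 + \left(-9 + 2\right)} - 5 = \frac{5 + 2 \left(-7\right)}{33 - 7} - 5 = \frac{5 - 14}{26} - 5 = \frac{1}{26} \left(-9\right) - 5 = - \frac{9}{26} - 5 = - \frac{139}{26}$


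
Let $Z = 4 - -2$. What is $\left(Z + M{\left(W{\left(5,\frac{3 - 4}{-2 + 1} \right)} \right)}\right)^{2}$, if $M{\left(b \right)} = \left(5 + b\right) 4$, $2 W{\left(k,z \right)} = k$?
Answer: $1296$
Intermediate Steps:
$W{\left(k,z \right)} = \frac{k}{2}$
$M{\left(b \right)} = 20 + 4 b$
$Z = 6$ ($Z = 4 + 2 = 6$)
$\left(Z + M{\left(W{\left(5,\frac{3 - 4}{-2 + 1} \right)} \right)}\right)^{2} = \left(6 + \left(20 + 4 \cdot \frac{1}{2} \cdot 5\right)\right)^{2} = \left(6 + \left(20 + 4 \cdot \frac{5}{2}\right)\right)^{2} = \left(6 + \left(20 + 10\right)\right)^{2} = \left(6 + 30\right)^{2} = 36^{2} = 1296$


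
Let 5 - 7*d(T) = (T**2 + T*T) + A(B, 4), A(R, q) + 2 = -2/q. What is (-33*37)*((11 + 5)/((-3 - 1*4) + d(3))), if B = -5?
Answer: 39072/17 ≈ 2298.4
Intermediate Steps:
A(R, q) = -2 - 2/q
d(T) = 15/14 - 2*T**2/7 (d(T) = 5/7 - ((T**2 + T*T) + (-2 - 2/4))/7 = 5/7 - ((T**2 + T**2) + (-2 - 2*1/4))/7 = 5/7 - (2*T**2 + (-2 - 1/2))/7 = 5/7 - (2*T**2 - 5/2)/7 = 5/7 - (-5/2 + 2*T**2)/7 = 5/7 + (5/14 - 2*T**2/7) = 15/14 - 2*T**2/7)
(-33*37)*((11 + 5)/((-3 - 1*4) + d(3))) = (-33*37)*((11 + 5)/((-3 - 1*4) + (15/14 - 2/7*3**2))) = -19536/((-3 - 4) + (15/14 - 2/7*9)) = -19536/(-7 + (15/14 - 18/7)) = -19536/(-7 - 3/2) = -19536/(-17/2) = -19536*(-2)/17 = -1221*(-32/17) = 39072/17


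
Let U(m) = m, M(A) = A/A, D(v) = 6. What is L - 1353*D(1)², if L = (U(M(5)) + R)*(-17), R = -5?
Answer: -48640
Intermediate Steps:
M(A) = 1
L = 68 (L = (1 - 5)*(-17) = -4*(-17) = 68)
L - 1353*D(1)² = 68 - 1353*6² = 68 - 1353*36 = 68 - 48708 = -48640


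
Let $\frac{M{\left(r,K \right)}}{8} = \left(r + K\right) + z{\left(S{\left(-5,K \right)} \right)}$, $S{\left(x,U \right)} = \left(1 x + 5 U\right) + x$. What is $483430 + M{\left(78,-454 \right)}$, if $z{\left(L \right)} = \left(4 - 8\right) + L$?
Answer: $462150$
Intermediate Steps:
$S{\left(x,U \right)} = 2 x + 5 U$ ($S{\left(x,U \right)} = \left(x + 5 U\right) + x = 2 x + 5 U$)
$z{\left(L \right)} = -4 + L$
$M{\left(r,K \right)} = -112 + 8 r + 48 K$ ($M{\left(r,K \right)} = 8 \left(\left(r + K\right) + \left(-4 + \left(2 \left(-5\right) + 5 K\right)\right)\right) = 8 \left(\left(K + r\right) + \left(-4 + \left(-10 + 5 K\right)\right)\right) = 8 \left(\left(K + r\right) + \left(-14 + 5 K\right)\right) = 8 \left(-14 + r + 6 K\right) = -112 + 8 r + 48 K$)
$483430 + M{\left(78,-454 \right)} = 483430 + \left(-112 + 8 \cdot 78 + 48 \left(-454\right)\right) = 483430 - 21280 = 462150$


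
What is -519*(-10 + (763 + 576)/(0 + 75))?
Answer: -101897/25 ≈ -4075.9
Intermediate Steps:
-519*(-10 + (763 + 576)/(0 + 75)) = -519*(-10 + 1339/75) = -519*589/75 = -101897/25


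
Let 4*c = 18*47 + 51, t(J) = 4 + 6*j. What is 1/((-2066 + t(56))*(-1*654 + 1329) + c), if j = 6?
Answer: -4/5469303 ≈ -7.3135e-7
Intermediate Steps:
t(J) = 40 (t(J) = 4 + 6*6 = 4 + 36 = 40)
c = 897/4 (c = (18*47 + 51)/4 = (846 + 51)/4 = (¼)*897 = 897/4 ≈ 224.25)
1/((-2066 + t(56))*(-1*654 + 1329) + c) = 1/((-2066 + 40)*(-1*654 + 1329) + 897/4) = 1/(-2026*(-654 + 1329) + 897/4) = 1/(-2026*675 + 897/4) = 1/(-1367550 + 897/4) = 1/(-5469303/4) = -4/5469303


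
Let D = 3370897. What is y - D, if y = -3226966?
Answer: -6597863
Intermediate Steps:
y - D = -3226966 - 1*3370897 = -3226966 - 3370897 = -6597863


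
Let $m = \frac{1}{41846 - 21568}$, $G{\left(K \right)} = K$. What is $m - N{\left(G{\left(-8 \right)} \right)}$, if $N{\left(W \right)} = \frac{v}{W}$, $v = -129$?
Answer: $- \frac{1307927}{81112} \approx -16.125$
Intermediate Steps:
$N{\left(W \right)} = - \frac{129}{W}$
$m = \frac{1}{20278} \approx 4.9315 \cdot 10^{-5}$
$m - N{\left(G{\left(-8 \right)} \right)} = \frac{1}{20278} - - \frac{129}{-8} = \frac{1}{20278} - \left(-129\right) \left(- \frac{1}{8}\right) = \frac{1}{20278} - \frac{129}{8} = - \frac{1307927}{81112}$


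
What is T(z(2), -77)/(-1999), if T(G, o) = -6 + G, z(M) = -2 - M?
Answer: 10/1999 ≈ 0.0050025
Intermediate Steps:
T(z(2), -77)/(-1999) = (-6 + (-2 - 1*2))/(-1999) = (-6 + (-2 - 2))*(-1/1999) = (-6 - 4)*(-1/1999) = -10*(-1/1999) = 10/1999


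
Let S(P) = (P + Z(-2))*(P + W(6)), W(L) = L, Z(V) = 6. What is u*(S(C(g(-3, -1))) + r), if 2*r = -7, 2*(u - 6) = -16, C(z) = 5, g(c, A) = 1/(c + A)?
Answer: -235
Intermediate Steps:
g(c, A) = 1/(A + c)
u = -2 (u = 6 + (½)*(-16) = 6 - 8 = -2)
r = -7/2 (r = (½)*(-7) = -7/2 ≈ -3.5000)
S(P) = (6 + P)² (S(P) = (P + 6)*(P + 6) = (6 + P)*(6 + P) = (6 + P)²)
u*(S(C(g(-3, -1))) + r) = -2*((36 + 5² + 12*5) - 7/2) = -2*((36 + 25 + 60) - 7/2) = -2*(121 - 7/2) = -2*235/2 = -235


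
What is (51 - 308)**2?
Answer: 66049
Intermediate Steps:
(51 - 308)**2 = (-257)**2 = 66049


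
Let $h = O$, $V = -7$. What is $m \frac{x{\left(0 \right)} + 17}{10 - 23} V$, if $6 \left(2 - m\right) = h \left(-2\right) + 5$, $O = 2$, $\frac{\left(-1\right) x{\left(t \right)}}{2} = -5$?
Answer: $\frac{693}{26} \approx 26.654$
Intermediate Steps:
$x{\left(t \right)} = 10$ ($x{\left(t \right)} = \left(-2\right) \left(-5\right) = 10$)
$h = 2$
$m = \frac{11}{6}$ ($m = 2 - \frac{2 \left(-2\right) + 5}{6} = 2 - \frac{-4 + 5}{6} = 2 - \frac{1}{6} = \frac{11}{6} \approx 1.8333$)
$m \frac{x{\left(0 \right)} + 17}{10 - 23} V = \frac{11 \frac{10 + 17}{10 - 23}}{6} \left(-7\right) = \frac{11 \frac{27}{-13}}{6} \left(-7\right) = \frac{11 \cdot 27 \left(- \frac{1}{13}\right)}{6} \left(-7\right) = \frac{11}{6} \left(- \frac{27}{13}\right) \left(-7\right) = \left(- \frac{99}{26}\right) \left(-7\right) = \frac{693}{26}$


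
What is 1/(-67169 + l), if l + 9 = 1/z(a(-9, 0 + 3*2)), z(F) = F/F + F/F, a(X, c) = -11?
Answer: -2/134355 ≈ -1.4886e-5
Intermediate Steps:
z(F) = 2 (z(F) = 1 + 1 = 2)
l = -17/2 (l = -9 + 1/2 = -17/2 ≈ -8.5000)
1/(-67169 + l) = 1/(-67169 - 17/2) = 1/(-134355/2) = -2/134355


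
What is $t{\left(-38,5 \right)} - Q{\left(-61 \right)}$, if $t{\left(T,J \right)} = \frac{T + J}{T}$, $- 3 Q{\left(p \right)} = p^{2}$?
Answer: $\frac{141497}{114} \approx 1241.2$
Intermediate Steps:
$Q{\left(p \right)} = - \frac{p^{2}}{3}$
$t{\left(T,J \right)} = \frac{J + T}{T}$
$t{\left(-38,5 \right)} - Q{\left(-61 \right)} = \frac{5 - 38}{-38} - - \frac{\left(-61\right)^{2}}{3} = \left(- \frac{1}{38}\right) \left(-33\right) - \left(- \frac{1}{3}\right) 3721 = \frac{33}{38} - - \frac{3721}{3} = \frac{33}{38} + \frac{3721}{3} = \frac{141497}{114}$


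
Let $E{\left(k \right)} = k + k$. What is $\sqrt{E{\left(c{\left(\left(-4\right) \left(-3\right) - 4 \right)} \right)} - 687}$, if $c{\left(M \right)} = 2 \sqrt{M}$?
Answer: $\sqrt{-687 + 8 \sqrt{2}} \approx 25.994 i$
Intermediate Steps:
$E{\left(k \right)} = 2 k$
$\sqrt{E{\left(c{\left(\left(-4\right) \left(-3\right) - 4 \right)} \right)} - 687} = \sqrt{2 \cdot 2 \sqrt{\left(-4\right) \left(-3\right) - 4} - 687} = \sqrt{2 \cdot 2 \sqrt{12 - 4} - 687} = \sqrt{2 \cdot 2 \sqrt{8} - 687} = \sqrt{2 \cdot 2 \cdot 2 \sqrt{2} - 687} = \sqrt{2 \cdot 4 \sqrt{2} - 687} = \sqrt{8 \sqrt{2} - 687} = \sqrt{-687 + 8 \sqrt{2}}$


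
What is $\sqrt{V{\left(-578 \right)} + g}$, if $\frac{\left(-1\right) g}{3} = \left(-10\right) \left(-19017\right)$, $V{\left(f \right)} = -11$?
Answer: $i \sqrt{570521} \approx 755.33 i$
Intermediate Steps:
$g = -570510$ ($g = - 3 \left(\left(-10\right) \left(-19017\right)\right) = \left(-3\right) 190170 = -570510$)
$\sqrt{V{\left(-578 \right)} + g} = \sqrt{-11 - 570510} = \sqrt{-570521} = i \sqrt{570521}$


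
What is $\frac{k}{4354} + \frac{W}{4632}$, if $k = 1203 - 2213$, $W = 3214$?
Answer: $\frac{2328859}{5041932} \approx 0.4619$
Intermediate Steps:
$k = -1010$ ($k = 1203 - 2213 = -1010$)
$\frac{k}{4354} + \frac{W}{4632} = - \frac{1010}{4354} + \frac{3214}{4632} = \left(-1010\right) \frac{1}{4354} + 3214 \cdot \frac{1}{4632} = - \frac{505}{2177} + \frac{1607}{2316} = \frac{2328859}{5041932}$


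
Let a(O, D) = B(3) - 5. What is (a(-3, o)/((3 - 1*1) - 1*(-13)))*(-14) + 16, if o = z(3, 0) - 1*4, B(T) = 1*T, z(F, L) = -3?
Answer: 268/15 ≈ 17.867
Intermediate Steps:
B(T) = T
o = -7 (o = -3 - 1*4 = -3 - 4 = -7)
a(O, D) = -2 (a(O, D) = 3 - 5 = -2)
(a(-3, o)/((3 - 1*1) - 1*(-13)))*(-14) + 16 = -2/((3 - 1*1) - 1*(-13))*(-14) + 16 = -2/((3 - 1) + 13)*(-14) + 16 = -2/(2 + 13)*(-14) + 16 = -2/15*(-14) + 16 = 28/15 + 16 = 268/15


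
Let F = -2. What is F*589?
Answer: -1178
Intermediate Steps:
F*589 = -2*589 = -1178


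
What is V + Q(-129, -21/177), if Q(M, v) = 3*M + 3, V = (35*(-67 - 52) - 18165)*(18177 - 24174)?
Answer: 133912626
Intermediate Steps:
V = 133913010 (V = (35*(-119) - 18165)*(-5997) = (-4165 - 18165)*(-5997) = -22330*(-5997) = 133913010)
Q(M, v) = 3 + 3*M
V + Q(-129, -21/177) = 133913010 + (3 + 3*(-129)) = 133913010 + (3 - 387) = 133913010 - 384 = 133912626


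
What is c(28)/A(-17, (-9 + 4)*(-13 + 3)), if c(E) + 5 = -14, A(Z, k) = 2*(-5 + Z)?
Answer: 19/44 ≈ 0.43182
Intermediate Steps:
A(Z, k) = -10 + 2*Z
c(E) = -19 (c(E) = -5 - 14 = -19)
c(28)/A(-17, (-9 + 4)*(-13 + 3)) = -19/(-10 + 2*(-17)) = -19/(-10 - 34) = -19/(-44) = -19*(-1/44) = 19/44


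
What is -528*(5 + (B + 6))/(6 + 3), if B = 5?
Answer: -2816/3 ≈ -938.67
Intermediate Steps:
-528*(5 + (B + 6))/(6 + 3) = -528*(5 + (5 + 6))/(6 + 3) = -528*(5 + 11)/9 = -8448/9 = -528*16/9 = -2816/3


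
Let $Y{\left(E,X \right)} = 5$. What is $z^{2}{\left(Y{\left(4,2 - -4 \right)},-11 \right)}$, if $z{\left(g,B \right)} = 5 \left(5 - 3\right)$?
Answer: $100$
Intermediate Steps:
$z{\left(g,B \right)} = 10$ ($z{\left(g,B \right)} = 5 \left(5 - 3\right) = 5 \cdot 2 = 10$)
$z^{2}{\left(Y{\left(4,2 - -4 \right)},-11 \right)} = 10^{2} = 100$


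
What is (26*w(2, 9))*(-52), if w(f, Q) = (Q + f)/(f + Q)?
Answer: -1352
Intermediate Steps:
w(f, Q) = 1 (w(f, Q) = (Q + f)/(Q + f) = 1)
(26*w(2, 9))*(-52) = (26*1)*(-52) = 26*(-52) = -1352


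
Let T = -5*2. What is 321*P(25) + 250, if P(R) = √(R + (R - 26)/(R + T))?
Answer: 250 + 107*√5610/5 ≈ 1852.9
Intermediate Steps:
T = -10
P(R) = √(R + (-26 + R)/(-10 + R)) (P(R) = √(R + (R - 26)/(R - 10)) = √(R + (-26 + R)/(-10 + R)))
321*P(25) + 250 = 321*√((-26 + 25 + 25*(-10 + 25))/(-10 + 25)) + 250 = 321*√((-26 + 25 + 25*15)/15) + 250 = 321*√((-26 + 25 + 375)/15) + 250 = 321*√((1/15)*374) + 250 = 321*√(374/15) + 250 = 321*(√5610/15) + 250 = 107*√5610/5 + 250 = 250 + 107*√5610/5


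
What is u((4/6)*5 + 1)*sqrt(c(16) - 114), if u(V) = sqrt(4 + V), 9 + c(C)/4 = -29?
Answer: 5*I*sqrt(798)/3 ≈ 47.081*I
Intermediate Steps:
c(C) = -152 (c(C) = -36 + 4*(-29) = -36 - 116 = -152)
u((4/6)*5 + 1)*sqrt(c(16) - 114) = sqrt(4 + ((4/6)*5 + 1))*sqrt(-152 - 114) = sqrt(4 + ((4*(1/6))*5 + 1))*sqrt(-266) = sqrt(4 + ((2/3)*5 + 1))*(I*sqrt(266)) = sqrt(4 + (10/3 + 1))*(I*sqrt(266)) = sqrt(4 + 13/3)*(I*sqrt(266)) = sqrt(25/3)*(I*sqrt(266)) = (5*sqrt(3)/3)*(I*sqrt(266)) = 5*I*sqrt(798)/3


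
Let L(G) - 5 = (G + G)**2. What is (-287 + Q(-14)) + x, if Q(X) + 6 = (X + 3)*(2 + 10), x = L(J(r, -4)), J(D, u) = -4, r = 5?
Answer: -356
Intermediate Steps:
L(G) = 5 + 4*G**2 (L(G) = 5 + (G + G)**2 = 5 + (2*G)**2 = 5 + 4*G**2)
x = 69 (x = 5 + 4*(-4)**2 = 5 + 4*16 = 5 + 64 = 69)
Q(X) = 30 + 12*X (Q(X) = -6 + (X + 3)*(2 + 10) = -6 + (3 + X)*12 = -6 + (36 + 12*X) = 30 + 12*X)
(-287 + Q(-14)) + x = (-287 + (30 + 12*(-14))) + 69 = (-287 + (30 - 168)) + 69 = (-287 - 138) + 69 = -425 + 69 = -356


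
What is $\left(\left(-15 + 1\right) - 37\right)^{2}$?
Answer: $2601$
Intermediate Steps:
$\left(\left(-15 + 1\right) - 37\right)^{2} = \left(-14 - 37\right)^{2} = \left(-51\right)^{2} = 2601$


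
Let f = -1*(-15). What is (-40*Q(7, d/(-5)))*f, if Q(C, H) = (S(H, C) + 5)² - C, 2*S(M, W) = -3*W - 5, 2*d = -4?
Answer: -34200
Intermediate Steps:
f = 15
d = -2 (d = (½)*(-4) = -2)
S(M, W) = -5/2 - 3*W/2 (S(M, W) = (-3*W - 5)/2 = (-5 - 3*W)/2 = -5/2 - 3*W/2)
Q(C, H) = (5/2 - 3*C/2)² - C (Q(C, H) = ((-5/2 - 3*C/2) + 5)² - C = (5/2 - 3*C/2)² - C)
(-40*Q(7, d/(-5)))*f = -40*(-1*7 + (-5 + 3*7)²/4)*15 = -40*(-7 + (-5 + 21)²/4)*15 = -40*(-7 + (¼)*16²)*15 = -40*(-7 + (¼)*256)*15 = -40*(-7 + 64)*15 = -40*57*15 = -2280*15 = -34200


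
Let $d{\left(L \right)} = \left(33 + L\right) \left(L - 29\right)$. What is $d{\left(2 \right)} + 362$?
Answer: $-583$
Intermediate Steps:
$d{\left(L \right)} = \left(-29 + L\right) \left(33 + L\right)$ ($d{\left(L \right)} = \left(33 + L\right) \left(-29 + L\right) = \left(-29 + L\right) \left(33 + L\right)$)
$d{\left(2 \right)} + 362 = \left(-957 + 2^{2} + 4 \cdot 2\right) + 362 = \left(-957 + 4 + 8\right) + 362 = -945 + 362 = -583$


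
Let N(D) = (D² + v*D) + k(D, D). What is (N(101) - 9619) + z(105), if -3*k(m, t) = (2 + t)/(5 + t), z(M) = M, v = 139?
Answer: 4682765/318 ≈ 14726.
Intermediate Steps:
k(m, t) = -(2 + t)/(3*(5 + t))
N(D) = D² + 139*D + (-2 - D)/(3*(5 + D)) (N(D) = (D² + 139*D) + (-2 - D)/(3*(5 + D)) = D² + 139*D + (-2 - D)/(3*(5 + D)))
(N(101) - 9619) + z(105) = ((-2 - 1*101 + 3*101*(5 + 101)*(139 + 101))/(3*(5 + 101)) - 9619) + 105 = ((⅓)*(-2 - 101 + 3*101*106*240)/106 - 9619) + 105 = ((⅓)*(1/106)*(-2 - 101 + 7708320) - 9619) + 105 = ((⅓)*(1/106)*7708217 - 9619) + 105 = (7708217/318 - 9619) + 105 = 4649375/318 + 105 = 4682765/318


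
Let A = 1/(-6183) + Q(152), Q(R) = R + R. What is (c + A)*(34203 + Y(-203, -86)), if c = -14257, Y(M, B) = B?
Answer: -2943321353800/6183 ≈ -4.7603e+8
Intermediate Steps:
Q(R) = 2*R
A = 1879631/6183 (A = 1/(-6183) + 2*152 = -1/6183 + 304 = 1879631/6183 ≈ 304.00)
(c + A)*(34203 + Y(-203, -86)) = (-14257 + 1879631/6183)*(34203 - 86) = -86271400/6183*34117 = -2943321353800/6183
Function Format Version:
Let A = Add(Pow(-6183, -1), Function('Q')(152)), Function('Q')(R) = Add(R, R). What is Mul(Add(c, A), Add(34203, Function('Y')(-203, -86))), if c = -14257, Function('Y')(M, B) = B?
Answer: Rational(-2943321353800, 6183) ≈ -4.7603e+8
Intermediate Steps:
Function('Q')(R) = Mul(2, R)
A = Rational(1879631, 6183) (A = Add(Pow(-6183, -1), Mul(2, 152)) = Add(Rational(-1, 6183), 304) = Rational(1879631, 6183) ≈ 304.00)
Mul(Add(c, A), Add(34203, Function('Y')(-203, -86))) = Mul(Add(-14257, Rational(1879631, 6183)), Add(34203, -86)) = Mul(Rational(-86271400, 6183), 34117) = Rational(-2943321353800, 6183)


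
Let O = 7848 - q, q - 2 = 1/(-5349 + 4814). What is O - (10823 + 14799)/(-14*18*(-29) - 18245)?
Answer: 45922979277/5851295 ≈ 7848.3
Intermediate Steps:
q = 1069/535 (q = 2 + 1/(-5349 + 4814) = 2 + 1/(-535) = 2 - 1/535 = 1069/535 ≈ 1.9981)
O = 4197611/535 (O = 7848 - 1*1069/535 = 7848 - 1069/535 = 4197611/535 ≈ 7846.0)
O - (10823 + 14799)/(-14*18*(-29) - 18245) = 4197611/535 - (10823 + 14799)/(-14*18*(-29) - 18245) = 4197611/535 - 25622/(-252*(-29) - 18245) = 4197611/535 - 25622/(7308 - 18245) = 4197611/535 - 25622/(-10937) = 4197611/535 - 25622*(-1)/10937 = 4197611/535 - 1*(-25622/10937) = 4197611/535 + 25622/10937 = 45922979277/5851295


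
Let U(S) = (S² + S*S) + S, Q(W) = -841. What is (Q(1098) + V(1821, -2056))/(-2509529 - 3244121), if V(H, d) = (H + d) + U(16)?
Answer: 274/2876825 ≈ 9.5244e-5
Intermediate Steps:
U(S) = S + 2*S² (U(S) = (S² + S²) + S = 2*S² + S = S + 2*S²)
V(H, d) = 528 + H + d (V(H, d) = (H + d) + 16*(1 + 2*16) = (H + d) + 16*(1 + 32) = (H + d) + 16*33 = (H + d) + 528 = 528 + H + d)
(Q(1098) + V(1821, -2056))/(-2509529 - 3244121) = (-841 + (528 + 1821 - 2056))/(-2509529 - 3244121) = (-841 + 293)/(-5753650) = -548*(-1/5753650) = 274/2876825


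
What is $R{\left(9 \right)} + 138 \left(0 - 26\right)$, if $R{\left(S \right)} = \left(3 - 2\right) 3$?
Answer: $-3585$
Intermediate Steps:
$R{\left(S \right)} = 3$ ($R{\left(S \right)} = 1 \cdot 3 = 3$)
$R{\left(9 \right)} + 138 \left(0 - 26\right) = 3 + 138 \left(0 - 26\right) = 3 + 138 \left(-26\right) = 3 - 3588 = -3585$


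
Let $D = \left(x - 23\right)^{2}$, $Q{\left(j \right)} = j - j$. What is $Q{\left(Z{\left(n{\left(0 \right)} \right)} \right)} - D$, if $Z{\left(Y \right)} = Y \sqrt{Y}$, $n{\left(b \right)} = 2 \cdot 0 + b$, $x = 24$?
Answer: $-1$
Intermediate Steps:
$n{\left(b \right)} = b$ ($n{\left(b \right)} = 0 + b = b$)
$Z{\left(Y \right)} = Y^{\frac{3}{2}}$
$Q{\left(j \right)} = 0$
$D = 1$ ($D = \left(24 - 23\right)^{2} = 1^{2} = 1$)
$Q{\left(Z{\left(n{\left(0 \right)} \right)} \right)} - D = 0 - 1 = -1$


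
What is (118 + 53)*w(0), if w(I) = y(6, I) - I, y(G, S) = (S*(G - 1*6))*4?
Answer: 0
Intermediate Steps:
y(G, S) = 4*S*(-6 + G) (y(G, S) = (S*(G - 6))*4 = (S*(-6 + G))*4 = 4*S*(-6 + G))
w(I) = -I (w(I) = 4*I*(-6 + 6) - I = 4*I*0 - I = 0 - I = -I)
(118 + 53)*w(0) = (118 + 53)*(-1*0) = 171*0 = 0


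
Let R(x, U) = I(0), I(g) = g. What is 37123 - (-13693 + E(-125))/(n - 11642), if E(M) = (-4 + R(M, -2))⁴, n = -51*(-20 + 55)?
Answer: 498437084/13427 ≈ 37122.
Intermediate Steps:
n = -1785 (n = -51*35 = -1785)
R(x, U) = 0
E(M) = 256 (E(M) = (-4 + 0)⁴ = (-4)⁴ = 256)
37123 - (-13693 + E(-125))/(n - 11642) = 37123 - (-13693 + 256)/(-1785 - 11642) = 37123 - (-13437)/(-13427) = 37123 - (-13437)*(-1)/13427 = 37123 - 1*13437/13427 = 37123 - 13437/13427 = 498437084/13427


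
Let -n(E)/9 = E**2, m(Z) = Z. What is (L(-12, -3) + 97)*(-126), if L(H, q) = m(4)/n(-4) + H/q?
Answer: -25445/2 ≈ -12723.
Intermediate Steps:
n(E) = -9*E**2
L(H, q) = -1/36 + H/q (L(H, q) = 4/((-9*(-4)**2)) + H/q = 4/((-9*16)) + H/q = 4/(-144) + H/q = 4*(-1/144) + H/q = -1/36 + H/q)
(L(-12, -3) + 97)*(-126) = ((-12 - 1/36*(-3))/(-3) + 97)*(-126) = (-(-12 + 1/12)/3 + 97)*(-126) = (-1/3*(-143/12) + 97)*(-126) = (143/36 + 97)*(-126) = (3635/36)*(-126) = -25445/2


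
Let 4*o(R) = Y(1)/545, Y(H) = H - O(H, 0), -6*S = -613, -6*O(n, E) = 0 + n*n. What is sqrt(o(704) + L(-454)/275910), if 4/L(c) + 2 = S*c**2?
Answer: sqrt(482950333372898099797830930)/949961679858060 ≈ 0.023134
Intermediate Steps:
O(n, E) = -n**2/6 (O(n, E) = -(0 + n*n)/6 = -(0 + n**2)/6 = -n**2/6)
S = 613/6 (S = -1/6*(-613) = 613/6 ≈ 102.17)
Y(H) = H + H**2/6 (Y(H) = H - (-1)*H**2/6 = H + H**2/6)
o(R) = 7/13080 (o(R) = (((1/6)*1*(6 + 1))/545)/4 = (((1/6)*1*7)*(1/545))/4 = ((7/6)*(1/545))/4 = (1/4)*(7/3270) = 7/13080)
L(c) = 4/(-2 + 613*c**2/6)
sqrt(o(704) + L(-454)/275910) = sqrt(7/13080 + (24/(-12 + 613*(-454)**2))/275910) = sqrt(7/13080 + (24/(-12 + 613*206116))*(1/275910)) = sqrt(7/13080 + (24/(-12 + 126349108))*(1/275910)) = sqrt(7/13080 + (24/126349096)*(1/275910)) = sqrt(7/13080 + (24*(1/126349096))*(1/275910)) = sqrt(7/13080 + (3/15793637)*(1/275910)) = sqrt(7/13080 + 1/1452540794890) = sqrt(1016778557731/1899923359716120) = sqrt(482950333372898099797830930)/949961679858060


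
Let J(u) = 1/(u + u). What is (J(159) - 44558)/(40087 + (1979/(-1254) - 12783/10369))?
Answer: -30706897483603/27623797532537 ≈ -1.1116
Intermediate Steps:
J(u) = 1/(2*u)
(J(159) - 44558)/(40087 + (1979/(-1254) - 12783/10369)) = ((1/2)/159 - 44558)/(40087 + (1979/(-1254) - 12783/10369)) = ((1/2)*(1/159) - 44558)/(40087 + (1979*(-1/1254) - 12783*1/10369)) = (1/318 - 44558)/(40087 + (-1979/1254 - 12783/10369)) = -14169443/(318*(40087 - 36550133/13002726)) = -14169443/(318*521203727029/13002726) = -14169443/318*13002726/521203727029 = -30706897483603/27623797532537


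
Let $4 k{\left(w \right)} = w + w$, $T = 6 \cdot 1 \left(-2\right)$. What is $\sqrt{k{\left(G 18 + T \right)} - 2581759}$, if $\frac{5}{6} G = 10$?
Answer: $i \sqrt{2581657} \approx 1606.8 i$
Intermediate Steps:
$G = 12$ ($G = \frac{6}{5} \cdot 10 = 12$)
$T = -12$ ($T = 6 \left(-2\right) = -12$)
$k{\left(w \right)} = \frac{w}{2}$ ($k{\left(w \right)} = \frac{w + w}{4} = \frac{2 w}{4} = \frac{w}{2}$)
$\sqrt{k{\left(G 18 + T \right)} - 2581759} = \sqrt{\frac{12 \cdot 18 - 12}{2} - 2581759} = \sqrt{\frac{216 - 12}{2} - 2581759} = \sqrt{\frac{1}{2} \cdot 204 - 2581759} = \sqrt{102 - 2581759} = \sqrt{-2581657} = i \sqrt{2581657}$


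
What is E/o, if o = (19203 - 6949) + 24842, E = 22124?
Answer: 5531/9274 ≈ 0.59640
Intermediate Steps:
o = 37096 (o = 12254 + 24842 = 37096)
E/o = 22124/37096 = 22124*(1/37096) = 5531/9274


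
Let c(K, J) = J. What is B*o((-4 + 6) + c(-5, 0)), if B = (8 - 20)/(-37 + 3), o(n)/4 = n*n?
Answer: 96/17 ≈ 5.6471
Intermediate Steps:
o(n) = 4*n² (o(n) = 4*(n*n) = 4*n²)
B = 6/17 (B = -12/(-34) = -12*(-1/34) = 6/17 ≈ 0.35294)
B*o((-4 + 6) + c(-5, 0)) = 6*(4*((-4 + 6) + 0)²)/17 = 6*(4*(2 + 0)²)/17 = 6*(4*2²)/17 = 6*(4*4)/17 = (6/17)*16 = 96/17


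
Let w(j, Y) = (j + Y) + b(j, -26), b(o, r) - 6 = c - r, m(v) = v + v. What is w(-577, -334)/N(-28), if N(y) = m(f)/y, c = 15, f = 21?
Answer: 576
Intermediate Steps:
m(v) = 2*v
b(o, r) = 21 - r (b(o, r) = 6 + (15 - r) = 21 - r)
w(j, Y) = 47 + Y + j (w(j, Y) = (j + Y) + (21 - 1*(-26)) = (Y + j) + (21 + 26) = (Y + j) + 47 = 47 + Y + j)
N(y) = 42/y (N(y) = (2*21)/y = 42/y)
w(-577, -334)/N(-28) = (47 - 334 - 577)/((42/(-28))) = -864/(42*(-1/28)) = -864/(-3/2) = -864*(-2/3) = 576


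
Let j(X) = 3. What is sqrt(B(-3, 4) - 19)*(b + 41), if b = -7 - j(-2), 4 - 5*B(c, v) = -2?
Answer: 31*I*sqrt(445)/5 ≈ 130.79*I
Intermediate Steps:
B(c, v) = 6/5 (B(c, v) = 4/5 - 1/5*(-2) = 4/5 + 2/5 = 6/5)
b = -10 (b = -7 - 1*3 = -7 - 3 = -10)
sqrt(B(-3, 4) - 19)*(b + 41) = sqrt(6/5 - 19)*(-10 + 41) = sqrt(-89/5)*31 = (I*sqrt(445)/5)*31 = 31*I*sqrt(445)/5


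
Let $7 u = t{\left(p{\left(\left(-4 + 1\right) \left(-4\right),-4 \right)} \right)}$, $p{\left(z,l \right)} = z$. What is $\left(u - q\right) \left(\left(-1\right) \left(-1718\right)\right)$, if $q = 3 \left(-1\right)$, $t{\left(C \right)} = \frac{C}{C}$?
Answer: $\frac{37796}{7} \approx 5399.4$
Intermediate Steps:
$t{\left(C \right)} = 1$
$q = -3$
$u = \frac{1}{7}$ ($u = \frac{1}{7} \cdot 1 = \frac{1}{7} \approx 0.14286$)
$\left(u - q\right) \left(\left(-1\right) \left(-1718\right)\right) = \left(\frac{1}{7} - -3\right) \left(\left(-1\right) \left(-1718\right)\right) = \left(\frac{1}{7} + 3\right) 1718 = \frac{22}{7} \cdot 1718 = \frac{37796}{7}$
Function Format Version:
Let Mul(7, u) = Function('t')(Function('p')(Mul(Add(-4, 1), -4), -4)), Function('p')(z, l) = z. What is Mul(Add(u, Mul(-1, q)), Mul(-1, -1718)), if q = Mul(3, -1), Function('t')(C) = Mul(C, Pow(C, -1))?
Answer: Rational(37796, 7) ≈ 5399.4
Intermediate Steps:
Function('t')(C) = 1
q = -3
u = Rational(1, 7) (u = Mul(Rational(1, 7), 1) = Rational(1, 7) ≈ 0.14286)
Mul(Add(u, Mul(-1, q)), Mul(-1, -1718)) = Mul(Add(Rational(1, 7), Mul(-1, -3)), Mul(-1, -1718)) = Mul(Add(Rational(1, 7), 3), 1718) = Mul(Rational(22, 7), 1718) = Rational(37796, 7)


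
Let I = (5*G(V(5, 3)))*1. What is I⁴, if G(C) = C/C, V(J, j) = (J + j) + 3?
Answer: 625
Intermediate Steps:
V(J, j) = 3 + J + j
G(C) = 1
I = 5 (I = (5*1)*1 = 5*1 = 5)
I⁴ = 5⁴ = 625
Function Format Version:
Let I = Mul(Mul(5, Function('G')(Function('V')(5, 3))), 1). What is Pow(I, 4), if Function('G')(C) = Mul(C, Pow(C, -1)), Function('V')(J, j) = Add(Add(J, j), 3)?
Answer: 625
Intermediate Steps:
Function('V')(J, j) = Add(3, J, j)
Function('G')(C) = 1
I = 5 (I = Mul(Mul(5, 1), 1) = Mul(5, 1) = 5)
Pow(I, 4) = Pow(5, 4) = 625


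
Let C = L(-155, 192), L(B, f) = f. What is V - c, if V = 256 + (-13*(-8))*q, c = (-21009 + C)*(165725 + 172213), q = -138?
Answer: 7034841250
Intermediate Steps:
C = 192
c = -7034855346 (c = (-21009 + 192)*(165725 + 172213) = -20817*337938 = -7034855346)
V = -14096 (V = 256 - 13*(-8)*(-138) = 256 + 104*(-138) = 256 - 14352 = -14096)
V - c = -14096 - 1*(-7034855346) = -14096 + 7034855346 = 7034841250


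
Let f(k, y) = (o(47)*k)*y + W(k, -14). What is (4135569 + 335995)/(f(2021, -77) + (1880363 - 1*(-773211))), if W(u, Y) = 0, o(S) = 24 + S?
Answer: -4471564/8395233 ≈ -0.53263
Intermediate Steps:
f(k, y) = 71*k*y (f(k, y) = ((24 + 47)*k)*y + 0 = (71*k)*y + 0 = 71*k*y + 0 = 71*k*y)
(4135569 + 335995)/(f(2021, -77) + (1880363 - 1*(-773211))) = (4135569 + 335995)/(71*2021*(-77) + (1880363 - 1*(-773211))) = 4471564/(-11048807 + (1880363 + 773211)) = 4471564/(-11048807 + 2653574) = 4471564/(-8395233) = 4471564*(-1/8395233) = -4471564/8395233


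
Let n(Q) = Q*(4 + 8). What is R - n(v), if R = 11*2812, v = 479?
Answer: 25184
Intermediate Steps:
n(Q) = 12*Q (n(Q) = Q*12 = 12*Q)
R = 30932
R - n(v) = 30932 - 12*479 = 30932 - 1*5748 = 30932 - 5748 = 25184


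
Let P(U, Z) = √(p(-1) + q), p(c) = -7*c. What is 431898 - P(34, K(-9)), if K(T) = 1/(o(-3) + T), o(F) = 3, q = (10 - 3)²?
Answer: 431898 - 2*√14 ≈ 4.3189e+5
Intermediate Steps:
q = 49 (q = 7² = 49)
K(T) = 1/(3 + T)
P(U, Z) = 2*√14 (P(U, Z) = √(-7*(-1) + 49) = √(7 + 49) = √56 = 2*√14)
431898 - P(34, K(-9)) = 431898 - 2*√14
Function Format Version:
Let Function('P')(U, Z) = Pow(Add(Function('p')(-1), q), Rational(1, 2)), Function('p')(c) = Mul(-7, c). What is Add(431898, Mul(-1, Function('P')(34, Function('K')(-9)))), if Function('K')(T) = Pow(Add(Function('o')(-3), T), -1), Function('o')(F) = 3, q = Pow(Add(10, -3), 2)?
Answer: Add(431898, Mul(-2, Pow(14, Rational(1, 2)))) ≈ 4.3189e+5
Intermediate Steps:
q = 49 (q = Pow(7, 2) = 49)
Function('K')(T) = Pow(Add(3, T), -1)
Function('P')(U, Z) = Mul(2, Pow(14, Rational(1, 2))) (Function('P')(U, Z) = Pow(Add(Mul(-7, -1), 49), Rational(1, 2)) = Pow(Add(7, 49), Rational(1, 2)) = Pow(56, Rational(1, 2)) = Mul(2, Pow(14, Rational(1, 2))))
Add(431898, Mul(-1, Function('P')(34, Function('K')(-9)))) = Add(431898, Mul(-1, Mul(2, Pow(14, Rational(1, 2))))) = Add(431898, Mul(-2, Pow(14, Rational(1, 2))))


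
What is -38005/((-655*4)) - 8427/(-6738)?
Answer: 9271881/588452 ≈ 15.756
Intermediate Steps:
-38005/((-655*4)) - 8427/(-6738) = -38005/(-2620) - 8427*(-1/6738) = -38005*(-1/2620) + 2809/2246 = 7601/524 + 2809/2246 = 9271881/588452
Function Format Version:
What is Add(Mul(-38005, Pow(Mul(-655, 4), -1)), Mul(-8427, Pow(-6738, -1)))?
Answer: Rational(9271881, 588452) ≈ 15.756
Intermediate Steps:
Add(Mul(-38005, Pow(Mul(-655, 4), -1)), Mul(-8427, Pow(-6738, -1))) = Add(Mul(-38005, Pow(-2620, -1)), Mul(-8427, Rational(-1, 6738))) = Add(Mul(-38005, Rational(-1, 2620)), Rational(2809, 2246)) = Add(Rational(7601, 524), Rational(2809, 2246)) = Rational(9271881, 588452)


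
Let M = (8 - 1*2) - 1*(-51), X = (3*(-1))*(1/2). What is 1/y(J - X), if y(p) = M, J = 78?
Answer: 1/57 ≈ 0.017544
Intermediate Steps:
X = -3/2 ≈ -1.5000
M = 57 (M = (8 - 2) + 51 = 6 + 51 = 57)
y(p) = 57
1/y(J - X) = 1/57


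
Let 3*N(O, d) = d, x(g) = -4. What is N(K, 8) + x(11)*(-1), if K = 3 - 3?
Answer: 20/3 ≈ 6.6667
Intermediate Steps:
K = 0
N(O, d) = d/3
N(K, 8) + x(11)*(-1) = (1/3)*8 - 4*(-1) = 8/3 + 4 = 20/3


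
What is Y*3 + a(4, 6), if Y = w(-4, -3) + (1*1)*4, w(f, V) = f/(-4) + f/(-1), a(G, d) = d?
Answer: 33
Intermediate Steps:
w(f, V) = -5*f/4 (w(f, V) = f*(-1/4) + f*(-1) = -f/4 - f = -5*f/4)
Y = 9 (Y = -5/4*(-4) + (1*1)*4 = 5 + 1*4 = 5 + 4 = 9)
Y*3 + a(4, 6) = 9*3 + 6 = 27 + 6 = 33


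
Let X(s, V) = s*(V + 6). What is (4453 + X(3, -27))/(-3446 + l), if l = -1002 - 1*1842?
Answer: -439/629 ≈ -0.69793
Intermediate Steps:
l = -2844 (l = -1002 - 1842 = -2844)
X(s, V) = s*(6 + V)
(4453 + X(3, -27))/(-3446 + l) = (4453 + 3*(6 - 27))/(-3446 - 2844) = (4453 + 3*(-21))/(-6290) = (4453 - 63)*(-1/6290) = 4390*(-1/6290) = -439/629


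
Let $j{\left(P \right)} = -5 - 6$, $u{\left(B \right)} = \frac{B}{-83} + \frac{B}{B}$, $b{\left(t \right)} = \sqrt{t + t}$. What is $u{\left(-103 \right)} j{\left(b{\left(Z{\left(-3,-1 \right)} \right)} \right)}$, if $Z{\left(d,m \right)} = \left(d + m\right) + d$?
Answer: $- \frac{2046}{83} \approx -24.651$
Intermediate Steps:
$Z{\left(d,m \right)} = m + 2 d$
$b{\left(t \right)} = \sqrt{2} \sqrt{t}$ ($b{\left(t \right)} = \sqrt{2 t} = \sqrt{2} \sqrt{t}$)
$u{\left(B \right)} = 1 - \frac{B}{83}$ ($u{\left(B \right)} = B \left(- \frac{1}{83}\right) + 1 = - \frac{B}{83} + 1 = 1 - \frac{B}{83}$)
$j{\left(P \right)} = -11$ ($j{\left(P \right)} = -5 - 6 = -11$)
$u{\left(-103 \right)} j{\left(b{\left(Z{\left(-3,-1 \right)} \right)} \right)} = \left(1 - - \frac{103}{83}\right) \left(-11\right) = \left(1 + \frac{103}{83}\right) \left(-11\right) = \frac{186}{83} \left(-11\right) = - \frac{2046}{83}$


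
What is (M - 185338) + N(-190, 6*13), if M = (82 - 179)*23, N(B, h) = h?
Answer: -187491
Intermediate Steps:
M = -2231 (M = -97*23 = -2231)
(M - 185338) + N(-190, 6*13) = (-2231 - 185338) + 6*13 = -187569 + 78 = -187491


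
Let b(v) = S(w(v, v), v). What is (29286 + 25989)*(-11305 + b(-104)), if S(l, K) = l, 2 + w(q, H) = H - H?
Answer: -624994425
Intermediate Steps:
w(q, H) = -2 (w(q, H) = -2 + (H - H) = -2 + 0 = -2)
b(v) = -2
(29286 + 25989)*(-11305 + b(-104)) = (29286 + 25989)*(-11305 - 2) = 55275*(-11307) = -624994425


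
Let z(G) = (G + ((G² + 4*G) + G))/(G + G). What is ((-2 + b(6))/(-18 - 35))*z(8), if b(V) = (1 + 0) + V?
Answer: -35/53 ≈ -0.66038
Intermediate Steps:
b(V) = 1 + V
z(G) = (G² + 6*G)/(2*G) (z(G) = (G + (G² + 5*G))/((2*G)) = (G² + 6*G)*(1/(2*G)) = (G² + 6*G)/(2*G))
((-2 + b(6))/(-18 - 35))*z(8) = ((-2 + (1 + 6))/(-18 - 35))*(3 + (½)*8) = ((-2 + 7)/(-53))*(3 + 4) = (5*(-1/53))*7 = -5/53*7 = -35/53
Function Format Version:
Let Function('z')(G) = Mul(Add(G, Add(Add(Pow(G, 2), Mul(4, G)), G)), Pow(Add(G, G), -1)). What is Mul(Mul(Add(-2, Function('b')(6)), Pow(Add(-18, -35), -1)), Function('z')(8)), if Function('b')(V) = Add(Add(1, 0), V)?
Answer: Rational(-35, 53) ≈ -0.66038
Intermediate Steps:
Function('b')(V) = Add(1, V)
Function('z')(G) = Mul(Rational(1, 2), Pow(G, -1), Add(Pow(G, 2), Mul(6, G))) (Function('z')(G) = Mul(Add(G, Add(Pow(G, 2), Mul(5, G))), Pow(Mul(2, G), -1)) = Mul(Add(Pow(G, 2), Mul(6, G)), Mul(Rational(1, 2), Pow(G, -1))) = Mul(Rational(1, 2), Pow(G, -1), Add(Pow(G, 2), Mul(6, G))))
Mul(Mul(Add(-2, Function('b')(6)), Pow(Add(-18, -35), -1)), Function('z')(8)) = Mul(Mul(Add(-2, Add(1, 6)), Pow(Add(-18, -35), -1)), Add(3, Mul(Rational(1, 2), 8))) = Mul(Mul(Add(-2, 7), Pow(-53, -1)), Add(3, 4)) = Mul(Mul(5, Rational(-1, 53)), 7) = Mul(Rational(-5, 53), 7) = Rational(-35, 53)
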